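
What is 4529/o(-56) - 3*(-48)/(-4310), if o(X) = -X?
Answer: 1393709/17240 ≈ 80.842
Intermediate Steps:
4529/o(-56) - 3*(-48)/(-4310) = 4529/((-1*(-56))) - 3*(-48)/(-4310) = 4529/56 + 144*(-1/4310) = 4529*(1/56) - 72/2155 = 647/8 - 72/2155 = 1393709/17240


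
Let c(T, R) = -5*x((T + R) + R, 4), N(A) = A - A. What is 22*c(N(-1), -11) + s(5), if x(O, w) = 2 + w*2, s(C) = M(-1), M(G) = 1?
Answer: -1099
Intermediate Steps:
N(A) = 0
s(C) = 1
x(O, w) = 2 + 2*w
c(T, R) = -50 (c(T, R) = -5*(2 + 2*4) = -5*(2 + 8) = -5*10 = -50)
22*c(N(-1), -11) + s(5) = 22*(-50) + 1 = -1100 + 1 = -1099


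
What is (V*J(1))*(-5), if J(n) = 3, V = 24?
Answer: -360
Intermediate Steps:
(V*J(1))*(-5) = (24*3)*(-5) = 72*(-5) = -360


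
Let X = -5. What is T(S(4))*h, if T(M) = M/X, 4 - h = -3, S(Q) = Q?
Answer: -28/5 ≈ -5.6000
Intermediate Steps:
h = 7 (h = 4 - 1*(-3) = 4 + 3 = 7)
T(M) = -M/5 (T(M) = M/(-5) = M*(-1/5) = -M/5)
T(S(4))*h = -1/5*4*7 = -4/5*7 = -28/5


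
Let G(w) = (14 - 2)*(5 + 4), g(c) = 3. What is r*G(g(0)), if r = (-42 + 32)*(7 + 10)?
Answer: -18360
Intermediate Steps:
G(w) = 108 (G(w) = 12*9 = 108)
r = -170 (r = -10*17 = -170)
r*G(g(0)) = -170*108 = -18360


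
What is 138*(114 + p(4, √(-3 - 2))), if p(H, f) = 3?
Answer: 16146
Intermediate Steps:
138*(114 + p(4, √(-3 - 2))) = 138*(114 + 3) = 138*117 = 16146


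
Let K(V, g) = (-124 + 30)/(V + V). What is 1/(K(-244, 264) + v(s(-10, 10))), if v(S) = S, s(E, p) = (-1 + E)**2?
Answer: 244/29571 ≈ 0.0082513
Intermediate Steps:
K(V, g) = -47/V (K(V, g) = -94*1/(2*V) = -47/V)
1/(K(-244, 264) + v(s(-10, 10))) = 1/(-47/(-244) + (-1 - 10)**2) = 1/(-47*(-1/244) + (-11)**2) = 1/(47/244 + 121) = 1/(29571/244) = 244/29571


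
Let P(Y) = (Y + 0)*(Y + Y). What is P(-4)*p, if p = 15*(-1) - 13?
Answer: -896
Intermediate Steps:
p = -28 (p = -15 - 13 = -28)
P(Y) = 2*Y**2 (P(Y) = Y*(2*Y) = 2*Y**2)
P(-4)*p = (2*(-4)**2)*(-28) = (2*16)*(-28) = 32*(-28) = -896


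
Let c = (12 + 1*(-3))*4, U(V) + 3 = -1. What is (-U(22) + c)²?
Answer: 1600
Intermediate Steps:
U(V) = -4 (U(V) = -3 - 1 = -4)
c = 36 (c = (12 - 3)*4 = 9*4 = 36)
(-U(22) + c)² = (-1*(-4) + 36)² = (4 + 36)² = 40² = 1600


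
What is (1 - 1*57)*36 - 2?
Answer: -2018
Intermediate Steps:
(1 - 1*57)*36 - 2 = (1 - 57)*36 - 2 = -56*36 - 2 = -2016 - 2 = -2018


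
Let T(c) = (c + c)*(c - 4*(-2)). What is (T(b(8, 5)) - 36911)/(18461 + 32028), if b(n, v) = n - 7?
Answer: -36893/50489 ≈ -0.73071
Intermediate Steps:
b(n, v) = -7 + n
T(c) = 2*c*(8 + c) (T(c) = (2*c)*(c + 8) = (2*c)*(8 + c) = 2*c*(8 + c))
(T(b(8, 5)) - 36911)/(18461 + 32028) = (2*(-7 + 8)*(8 + (-7 + 8)) - 36911)/(18461 + 32028) = (2*1*(8 + 1) - 36911)/50489 = (2*1*9 - 36911)*(1/50489) = (18 - 36911)*(1/50489) = -36893*1/50489 = -36893/50489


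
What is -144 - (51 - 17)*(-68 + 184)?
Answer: -4088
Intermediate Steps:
-144 - (51 - 17)*(-68 + 184) = -144 - 34*116 = -144 - 1*3944 = -144 - 3944 = -4088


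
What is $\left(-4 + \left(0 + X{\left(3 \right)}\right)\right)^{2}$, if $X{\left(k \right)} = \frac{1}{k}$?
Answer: $\frac{121}{9} \approx 13.444$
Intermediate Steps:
$\left(-4 + \left(0 + X{\left(3 \right)}\right)\right)^{2} = \left(-4 + \left(0 + \frac{1}{3}\right)\right)^{2} = \left(-4 + \frac{1}{3}\right)^{2} = \left(- \frac{11}{3}\right)^{2} = \frac{121}{9}$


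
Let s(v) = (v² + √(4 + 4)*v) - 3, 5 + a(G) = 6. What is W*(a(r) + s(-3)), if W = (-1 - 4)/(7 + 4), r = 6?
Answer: -35/11 + 30*√2/11 ≈ 0.67513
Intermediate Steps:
a(G) = 1 (a(G) = -5 + 6 = 1)
s(v) = -3 + v² + 2*v*√2 (s(v) = (v² + √8*v) - 3 = (v² + (2*√2)*v) - 3 = (v² + 2*v*√2) - 3 = -3 + v² + 2*v*√2)
W = -5/11 ≈ -0.45455
W*(a(r) + s(-3)) = -5*(1 + (-3 + (-3)² + 2*(-3)*√2))/11 = -5*(1 + (-3 + 9 - 6*√2))/11 = -5*(1 + (6 - 6*√2))/11 = -5*(7 - 6*√2)/11 = -35/11 + 30*√2/11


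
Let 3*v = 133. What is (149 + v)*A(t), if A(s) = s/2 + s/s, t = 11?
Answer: 3770/3 ≈ 1256.7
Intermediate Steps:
v = 133/3 (v = (⅓)*133 = 133/3 ≈ 44.333)
A(s) = 1 + s/2 (A(s) = s*(½) + 1 = s/2 + 1 = 1 + s/2)
(149 + v)*A(t) = (149 + 133/3)*(1 + (½)*11) = 580*(1 + 11/2)/3 = (580/3)*(13/2) = 3770/3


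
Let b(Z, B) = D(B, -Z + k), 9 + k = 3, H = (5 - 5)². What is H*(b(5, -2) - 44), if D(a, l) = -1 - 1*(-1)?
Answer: 0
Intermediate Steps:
H = 0 (H = 0² = 0)
k = -6 (k = -9 + 3 = -6)
D(a, l) = 0 (D(a, l) = -1 + 1 = 0)
b(Z, B) = 0
H*(b(5, -2) - 44) = 0*(0 - 44) = 0*(-44) = 0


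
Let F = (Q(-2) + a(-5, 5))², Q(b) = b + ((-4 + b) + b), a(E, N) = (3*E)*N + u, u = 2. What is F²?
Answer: 47458321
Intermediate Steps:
a(E, N) = 2 + 3*E*N (a(E, N) = (3*E)*N + 2 = 3*E*N + 2 = 2 + 3*E*N)
Q(b) = -4 + 3*b (Q(b) = b + (-4 + 2*b) = -4 + 3*b)
F = 6889 (F = ((-4 + 3*(-2)) + (2 + 3*(-5)*5))² = ((-4 - 6) + (2 - 75))² = (-10 - 73)² = (-83)² = 6889)
F² = 6889² = 47458321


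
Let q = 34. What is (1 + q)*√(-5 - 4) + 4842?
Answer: 4842 + 105*I ≈ 4842.0 + 105.0*I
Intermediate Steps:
(1 + q)*√(-5 - 4) + 4842 = (1 + 34)*√(-5 - 4) + 4842 = 35*√(-9) + 4842 = 35*(3*I) + 4842 = 105*I + 4842 = 4842 + 105*I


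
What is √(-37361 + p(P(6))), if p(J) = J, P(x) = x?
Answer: I*√37355 ≈ 193.27*I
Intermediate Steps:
√(-37361 + p(P(6))) = √(-37361 + 6) = √(-37355) = I*√37355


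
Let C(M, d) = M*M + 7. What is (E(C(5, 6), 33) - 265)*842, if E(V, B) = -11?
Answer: -232392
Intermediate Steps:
C(M, d) = 7 + M² (C(M, d) = M² + 7 = 7 + M²)
(E(C(5, 6), 33) - 265)*842 = (-11 - 265)*842 = -276*842 = -232392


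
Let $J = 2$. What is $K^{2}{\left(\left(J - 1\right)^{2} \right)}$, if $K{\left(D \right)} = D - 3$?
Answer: $4$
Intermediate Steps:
$K{\left(D \right)} = -3 + D$ ($K{\left(D \right)} = D - 3 = -3 + D$)
$K^{2}{\left(\left(J - 1\right)^{2} \right)} = \left(-3 + \left(2 - 1\right)^{2}\right)^{2} = \left(-3 + 1^{2}\right)^{2} = \left(-3 + 1\right)^{2} = \left(-2\right)^{2} = 4$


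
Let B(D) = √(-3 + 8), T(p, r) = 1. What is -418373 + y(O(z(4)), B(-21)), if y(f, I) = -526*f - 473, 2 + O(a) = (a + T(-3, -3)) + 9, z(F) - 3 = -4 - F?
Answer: -420424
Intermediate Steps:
B(D) = √5
z(F) = -1 - F (z(F) = 3 + (-4 - F) = -1 - F)
O(a) = 8 + a (O(a) = -2 + ((a + 1) + 9) = -2 + ((1 + a) + 9) = -2 + (10 + a) = 8 + a)
y(f, I) = -473 - 526*f
-418373 + y(O(z(4)), B(-21)) = -418373 + (-473 - 526*(8 + (-1 - 1*4))) = -418373 + (-473 - 526*(8 + (-1 - 4))) = -418373 + (-473 - 526*(8 - 5)) = -418373 + (-473 - 526*3) = -418373 + (-473 - 1578) = -418373 - 2051 = -420424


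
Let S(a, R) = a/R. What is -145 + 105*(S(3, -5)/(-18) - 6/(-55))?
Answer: -2861/22 ≈ -130.05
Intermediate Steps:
-145 + 105*(S(3, -5)/(-18) - 6/(-55)) = -145 + 105*((3/(-5))/(-18) - 6/(-55)) = -145 + 105*((3*(-⅕))*(-1/18) - 6*(-1/55)) = -145 + 105*(-⅗*(-1/18) + 6/55) = -145 + 105*(1/30 + 6/55) = -145 + 105*(47/330) = -145 + 329/22 = -2861/22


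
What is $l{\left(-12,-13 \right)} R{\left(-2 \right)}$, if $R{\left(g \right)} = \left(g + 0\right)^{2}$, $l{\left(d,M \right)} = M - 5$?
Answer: $-72$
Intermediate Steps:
$l{\left(d,M \right)} = -5 + M$ ($l{\left(d,M \right)} = M - 5 = -5 + M$)
$R{\left(g \right)} = g^{2}$
$l{\left(-12,-13 \right)} R{\left(-2 \right)} = \left(-5 - 13\right) \left(-2\right)^{2} = \left(-18\right) 4 = -72$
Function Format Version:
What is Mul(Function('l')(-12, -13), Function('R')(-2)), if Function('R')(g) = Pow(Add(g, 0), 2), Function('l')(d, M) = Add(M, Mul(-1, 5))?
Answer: -72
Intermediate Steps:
Function('l')(d, M) = Add(-5, M) (Function('l')(d, M) = Add(M, -5) = Add(-5, M))
Function('R')(g) = Pow(g, 2)
Mul(Function('l')(-12, -13), Function('R')(-2)) = Mul(Add(-5, -13), Pow(-2, 2)) = Mul(-18, 4) = -72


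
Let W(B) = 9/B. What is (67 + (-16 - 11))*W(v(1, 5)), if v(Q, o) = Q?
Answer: 360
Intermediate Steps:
(67 + (-16 - 11))*W(v(1, 5)) = (67 + (-16 - 11))*(9/1) = (67 - 27)*(9*1) = 40*9 = 360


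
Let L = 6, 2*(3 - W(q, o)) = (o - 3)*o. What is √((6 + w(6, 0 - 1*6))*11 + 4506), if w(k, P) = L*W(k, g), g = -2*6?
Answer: 3*I*√130 ≈ 34.205*I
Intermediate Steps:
g = -12
W(q, o) = 3 - o*(-3 + o)/2 (W(q, o) = 3 - (o - 3)*o/2 = 3 - (-3 + o)*o/2 = 3 - o*(-3 + o)/2)
w(k, P) = -522 (w(k, P) = 6*(3 - ½*(-12)² + (3/2)*(-12)) = 6*(3 - ½*144 - 18) = 6*(3 - 72 - 18) = 6*(-87) = -522)
√((6 + w(6, 0 - 1*6))*11 + 4506) = √((6 - 522)*11 + 4506) = √(-516*11 + 4506) = √(-5676 + 4506) = √(-1170) = 3*I*√130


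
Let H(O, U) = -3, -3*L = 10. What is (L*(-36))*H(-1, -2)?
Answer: -360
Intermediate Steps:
L = -10/3 (L = -⅓*10 = -10/3 ≈ -3.3333)
(L*(-36))*H(-1, -2) = -10/3*(-36)*(-3) = 120*(-3) = -360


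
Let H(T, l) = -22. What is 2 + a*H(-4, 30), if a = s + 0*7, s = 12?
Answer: -262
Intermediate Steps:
a = 12 (a = 12 + 0*7 = 12 + 0 = 12)
2 + a*H(-4, 30) = 2 + 12*(-22) = 2 - 264 = -262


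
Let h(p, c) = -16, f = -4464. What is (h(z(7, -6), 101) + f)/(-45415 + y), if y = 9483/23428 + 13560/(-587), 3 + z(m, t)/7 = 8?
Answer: 61610017280/624869915099 ≈ 0.098597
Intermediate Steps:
z(m, t) = 35 (z(m, t) = -21 + 7*8 = -21 + 56 = 35)
y = -312117159/13752236 (y = 9483*(1/23428) + 13560*(-1/587) = 9483/23428 - 13560/587 = -312117159/13752236 ≈ -22.696)
(h(z(7, -6), 101) + f)/(-45415 + y) = (-16 - 4464)/(-45415 - 312117159/13752236) = -4480/(-624869915099/13752236) = -4480*(-13752236/624869915099) = 61610017280/624869915099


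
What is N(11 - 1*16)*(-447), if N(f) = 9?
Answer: -4023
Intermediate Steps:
N(11 - 1*16)*(-447) = 9*(-447) = -4023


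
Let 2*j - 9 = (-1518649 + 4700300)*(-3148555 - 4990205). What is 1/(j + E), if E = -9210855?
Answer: -2/25894712314461 ≈ -7.7236e-14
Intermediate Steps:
j = -25894693892751/2 (j = 9/2 + ((-1518649 + 4700300)*(-3148555 - 4990205))/2 = 9/2 + (3181651*(-8138760))/2 = 9/2 + (1/2)*(-25894693892760) = 9/2 - 12947346946380 = -25894693892751/2 ≈ -1.2947e+13)
1/(j + E) = 1/(-25894693892751/2 - 9210855) = 1/(-25894712314461/2) = -2/25894712314461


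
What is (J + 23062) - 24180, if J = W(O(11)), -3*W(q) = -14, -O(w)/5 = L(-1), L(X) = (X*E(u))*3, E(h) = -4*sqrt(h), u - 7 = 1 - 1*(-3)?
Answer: -3340/3 ≈ -1113.3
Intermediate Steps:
u = 11 (u = 7 + (1 - 1*(-3)) = 7 + (1 + 3) = 7 + 4 = 11)
L(X) = -12*X*sqrt(11) (L(X) = (X*(-4*sqrt(11)))*3 = -4*X*sqrt(11)*3 = -12*X*sqrt(11))
O(w) = -60*sqrt(11) (O(w) = -(-60)*(-1)*sqrt(11) = -60*sqrt(11))
W(q) = 14/3 (W(q) = -1/3*(-14) = 14/3)
J = 14/3 ≈ 4.6667
(J + 23062) - 24180 = (14/3 + 23062) - 24180 = 69200/3 - 24180 = -3340/3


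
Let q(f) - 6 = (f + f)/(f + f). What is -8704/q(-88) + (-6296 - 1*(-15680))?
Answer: 56984/7 ≈ 8140.6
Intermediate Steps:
q(f) = 7 (q(f) = 6 + (f + f)/(f + f) = 6 + (2*f)/((2*f)) = 6 + (2*f)*(1/(2*f)) = 6 + 1 = 7)
-8704/q(-88) + (-6296 - 1*(-15680)) = -8704/7 + (-6296 - 1*(-15680)) = -8704*⅐ + (-6296 + 15680) = -8704/7 + 9384 = 56984/7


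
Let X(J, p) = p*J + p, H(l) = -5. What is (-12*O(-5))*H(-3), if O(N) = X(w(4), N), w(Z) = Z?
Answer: -1500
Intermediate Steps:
X(J, p) = p + J*p (X(J, p) = J*p + p = p + J*p)
O(N) = 5*N (O(N) = N*(1 + 4) = N*5 = 5*N)
(-12*O(-5))*H(-3) = -60*(-5)*(-5) = -12*(-25)*(-5) = 300*(-5) = -1500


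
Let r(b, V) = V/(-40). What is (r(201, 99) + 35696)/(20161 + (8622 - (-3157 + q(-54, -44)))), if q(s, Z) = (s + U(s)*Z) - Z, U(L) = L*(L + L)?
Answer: 1427741/11542320 ≈ 0.12370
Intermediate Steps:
r(b, V) = -V/40 (r(b, V) = V*(-1/40) = -V/40)
U(L) = 2*L² (U(L) = L*(2*L) = 2*L²)
q(s, Z) = s - Z + 2*Z*s² (q(s, Z) = (s + (2*s²)*Z) - Z = (s + 2*Z*s²) - Z = s - Z + 2*Z*s²)
(r(201, 99) + 35696)/(20161 + (8622 - (-3157 + q(-54, -44)))) = (-1/40*99 + 35696)/(20161 + (8622 - (-3157 + (-54 - 1*(-44) + 2*(-44)*(-54)²)))) = (-99/40 + 35696)/(20161 + (8622 - (-3157 + (-54 + 44 + 2*(-44)*2916)))) = 1427741/(40*(20161 + (8622 - (-3157 + (-54 + 44 - 256608))))) = 1427741/(40*(20161 + (8622 - (-3157 - 256618)))) = 1427741/(40*(20161 + (8622 - 1*(-259775)))) = 1427741/(40*(20161 + (8622 + 259775))) = 1427741/(40*(20161 + 268397)) = (1427741/40)/288558 = (1427741/40)*(1/288558) = 1427741/11542320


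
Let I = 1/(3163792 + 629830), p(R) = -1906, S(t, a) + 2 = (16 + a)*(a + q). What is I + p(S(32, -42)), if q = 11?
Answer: -7230643531/3793622 ≈ -1906.0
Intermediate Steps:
S(t, a) = -2 + (11 + a)*(16 + a) (S(t, a) = -2 + (16 + a)*(a + 11) = -2 + (16 + a)*(11 + a) = -2 + (11 + a)*(16 + a))
I = 1/3793622 ≈ 2.6360e-7
I + p(S(32, -42)) = 1/3793622 - 1906 = -7230643531/3793622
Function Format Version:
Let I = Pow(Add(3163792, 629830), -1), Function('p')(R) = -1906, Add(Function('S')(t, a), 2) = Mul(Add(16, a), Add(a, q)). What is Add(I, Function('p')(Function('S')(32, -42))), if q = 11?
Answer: Rational(-7230643531, 3793622) ≈ -1906.0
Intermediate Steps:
Function('S')(t, a) = Add(-2, Mul(Add(11, a), Add(16, a))) (Function('S')(t, a) = Add(-2, Mul(Add(16, a), Add(a, 11))) = Add(-2, Mul(Add(16, a), Add(11, a))) = Add(-2, Mul(Add(11, a), Add(16, a))))
I = Rational(1, 3793622) (I = Pow(3793622, -1) = Rational(1, 3793622) ≈ 2.6360e-7)
Add(I, Function('p')(Function('S')(32, -42))) = Add(Rational(1, 3793622), -1906) = Rational(-7230643531, 3793622)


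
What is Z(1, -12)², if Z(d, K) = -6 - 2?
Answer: 64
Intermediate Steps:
Z(d, K) = -8
Z(1, -12)² = (-8)² = 64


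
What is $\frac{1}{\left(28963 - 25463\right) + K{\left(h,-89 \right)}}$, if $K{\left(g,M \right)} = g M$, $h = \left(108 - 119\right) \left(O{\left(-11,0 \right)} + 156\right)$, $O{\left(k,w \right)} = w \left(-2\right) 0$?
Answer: $\frac{1}{156224} \approx 6.4011 \cdot 10^{-6}$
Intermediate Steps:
$O{\left(k,w \right)} = 0$ ($O{\left(k,w \right)} = - 2 w 0 = 0$)
$h = -1716$ ($h = \left(108 - 119\right) \left(0 + 156\right) = \left(-11\right) 156 = -1716$)
$K{\left(g,M \right)} = M g$
$\frac{1}{\left(28963 - 25463\right) + K{\left(h,-89 \right)}} = \frac{1}{\left(28963 - 25463\right) - -152724} = \frac{1}{3500 + 152724} = \frac{1}{156224}$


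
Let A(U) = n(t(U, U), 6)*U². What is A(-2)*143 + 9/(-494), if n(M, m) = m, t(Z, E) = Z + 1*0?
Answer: 1695399/494 ≈ 3432.0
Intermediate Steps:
t(Z, E) = Z (t(Z, E) = Z + 0 = Z)
A(U) = 6*U²
A(-2)*143 + 9/(-494) = (6*(-2)²)*143 + 9/(-494) = (6*4)*143 + 9*(-1/494) = 24*143 - 9/494 = 3432 - 9/494 = 1695399/494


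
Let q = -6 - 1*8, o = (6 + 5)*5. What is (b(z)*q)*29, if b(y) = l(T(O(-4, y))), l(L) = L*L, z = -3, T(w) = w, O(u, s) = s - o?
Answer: -1365784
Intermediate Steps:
o = 55 (o = 11*5 = 55)
O(u, s) = -55 + s (O(u, s) = s - 1*55 = s - 55 = -55 + s)
q = -14 (q = -6 - 8 = -14)
l(L) = L²
b(y) = (-55 + y)²
(b(z)*q)*29 = ((-55 - 3)²*(-14))*29 = ((-58)²*(-14))*29 = (3364*(-14))*29 = -47096*29 = -1365784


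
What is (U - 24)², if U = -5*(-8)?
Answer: 256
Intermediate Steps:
U = 40
(U - 24)² = (40 - 24)² = 16² = 256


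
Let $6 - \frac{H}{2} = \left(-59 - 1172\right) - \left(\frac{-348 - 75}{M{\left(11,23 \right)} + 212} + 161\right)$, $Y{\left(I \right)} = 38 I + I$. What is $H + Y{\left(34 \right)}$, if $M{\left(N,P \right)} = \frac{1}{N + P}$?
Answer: $\frac{3298526}{801} \approx 4118.0$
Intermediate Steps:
$Y{\left(I \right)} = 39 I$
$H = \frac{2236400}{801}$ ($H = 12 - 2 \left(\left(-59 - 1172\right) - \left(\frac{-348 - 75}{\frac{1}{11 + 23} + 212} + 161\right)\right) = 12 - 2 \left(-1231 - \left(- \frac{423}{\frac{1}{34} + 212} + 161\right)\right) = 12 - 2 \left(-1231 - \left(- \frac{423}{\frac{7209}{34}} + 161\right)\right) = 12 - 2 \left(-1231 - \left(\left(-423\right) \frac{34}{7209} + 161\right)\right) = 12 - 2 \left(-1231 - \left(- \frac{1598}{801} + 161\right)\right) = 12 - 2 \left(-1231 - \frac{127363}{801}\right) = 12 - - \frac{2226788}{801} = 12 + \frac{2226788}{801} = \frac{2236400}{801} \approx 2792.0$)
$H + Y{\left(34 \right)} = \frac{2236400}{801} + 39 \cdot 34 = \frac{2236400}{801} + 1326 = \frac{3298526}{801}$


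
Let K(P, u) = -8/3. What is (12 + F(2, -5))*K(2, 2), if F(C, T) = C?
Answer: -112/3 ≈ -37.333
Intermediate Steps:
K(P, u) = -8/3
(12 + F(2, -5))*K(2, 2) = (12 + 2)*(-8/3) = 14*(-8/3) = -112/3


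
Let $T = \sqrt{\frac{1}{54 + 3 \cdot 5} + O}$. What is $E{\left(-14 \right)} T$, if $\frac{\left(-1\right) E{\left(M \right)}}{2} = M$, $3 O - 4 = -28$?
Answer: $\frac{28 i \sqrt{38019}}{69} \approx 79.124 i$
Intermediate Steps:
$O = -8$ ($O = \frac{4}{3} + \frac{1}{3} \left(-28\right) = \frac{4}{3} - \frac{28}{3} = -8$)
$E{\left(M \right)} = - 2 M$
$T = \frac{i \sqrt{38019}}{69}$ ($T = \sqrt{\frac{1}{54 + 3 \cdot 5} - 8} = \sqrt{\frac{1}{54 + 15} - 8} = \sqrt{\frac{1}{69} - 8} = \sqrt{- \frac{551}{69}} = \frac{i \sqrt{38019}}{69} \approx 2.8259 i$)
$E{\left(-14 \right)} T = \left(-2\right) \left(-14\right) \frac{i \sqrt{38019}}{69} = 28 \frac{i \sqrt{38019}}{69} = \frac{28 i \sqrt{38019}}{69}$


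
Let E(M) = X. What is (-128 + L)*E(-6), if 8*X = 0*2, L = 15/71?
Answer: 0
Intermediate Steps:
L = 15/71 (L = 15*(1/71) = 15/71 ≈ 0.21127)
X = 0 (X = (0*2)/8 = (⅛)*0 = 0)
E(M) = 0
(-128 + L)*E(-6) = (-128 + 15/71)*0 = -9073/71*0 = 0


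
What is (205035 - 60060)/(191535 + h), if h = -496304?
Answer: -144975/304769 ≈ -0.47569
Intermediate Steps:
(205035 - 60060)/(191535 + h) = (205035 - 60060)/(191535 - 496304) = 144975/(-304769) = 144975*(-1/304769) = -144975/304769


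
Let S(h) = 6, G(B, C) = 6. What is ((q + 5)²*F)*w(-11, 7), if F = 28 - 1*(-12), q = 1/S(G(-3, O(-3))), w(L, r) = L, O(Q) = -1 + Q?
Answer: -105710/9 ≈ -11746.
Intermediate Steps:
q = ⅙ (q = 1/6 = ⅙ ≈ 0.16667)
F = 40 (F = 28 + 12 = 40)
((q + 5)²*F)*w(-11, 7) = ((⅙ + 5)²*40)*(-11) = ((31/6)²*40)*(-11) = ((961/36)*40)*(-11) = (9610/9)*(-11) = -105710/9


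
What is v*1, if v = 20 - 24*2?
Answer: -28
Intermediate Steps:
v = -28 (v = 20 - 48 = -28)
v*1 = -28*1 = -28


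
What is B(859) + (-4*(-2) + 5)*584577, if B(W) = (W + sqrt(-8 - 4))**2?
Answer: 8337370 + 3436*I*sqrt(3) ≈ 8.3374e+6 + 5951.3*I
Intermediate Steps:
B(W) = (W + 2*I*sqrt(3))**2 (B(W) = (W + sqrt(-12))**2 = (W + 2*I*sqrt(3))**2)
B(859) + (-4*(-2) + 5)*584577 = (859 + 2*I*sqrt(3))**2 + (-4*(-2) + 5)*584577 = (859 + 2*I*sqrt(3))**2 + (8 + 5)*584577 = (859 + 2*I*sqrt(3))**2 + 13*584577 = (859 + 2*I*sqrt(3))**2 + 7599501 = 7599501 + (859 + 2*I*sqrt(3))**2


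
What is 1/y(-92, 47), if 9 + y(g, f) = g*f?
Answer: -1/4333 ≈ -0.00023079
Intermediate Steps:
y(g, f) = -9 + f*g (y(g, f) = -9 + g*f = -9 + f*g)
1/y(-92, 47) = 1/(-9 + 47*(-92)) = 1/(-9 - 4324) = 1/(-4333) = -1/4333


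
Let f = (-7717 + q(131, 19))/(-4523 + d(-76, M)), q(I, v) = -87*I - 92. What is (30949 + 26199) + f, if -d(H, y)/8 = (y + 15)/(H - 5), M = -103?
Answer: 20978700602/367067 ≈ 57152.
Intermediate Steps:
q(I, v) = -92 - 87*I
d(H, y) = -8*(15 + y)/(-5 + H) (d(H, y) = -8*(y + 15)/(H - 5) = -8*(15 + y)/(-5 + H))
f = 1555686/367067 (f = (-7717 + (-92 - 87*131))/(-4523 + 8*(-15 - 1*(-103))/(-5 - 76)) = (-7717 + (-92 - 11397))/(-4523 + 8*(-15 + 103)/(-81)) = (-7717 - 11489)/(-4523 + 8*(-1/81)*88) = -19206/(-4523 - 704/81) = -19206/(-367067/81) = -19206*(-81/367067) = 1555686/367067 ≈ 4.2382)
(30949 + 26199) + f = (30949 + 26199) + 1555686/367067 = 57148 + 1555686/367067 = 20978700602/367067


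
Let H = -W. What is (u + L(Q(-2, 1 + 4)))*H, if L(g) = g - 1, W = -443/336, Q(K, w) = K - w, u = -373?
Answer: -56261/112 ≈ -502.33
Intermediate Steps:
W = -443/336 (W = -443*1/336 = -443/336 ≈ -1.3185)
L(g) = -1 + g
H = 443/336 (H = -1*(-443/336) = 443/336 ≈ 1.3185)
(u + L(Q(-2, 1 + 4)))*H = (-373 + (-1 + (-2 - (1 + 4))))*(443/336) = (-373 + (-1 + (-2 - 1*5)))*(443/336) = (-373 + (-1 + (-2 - 5)))*(443/336) = (-373 + (-1 - 7))*(443/336) = (-373 - 8)*(443/336) = -381*443/336 = -56261/112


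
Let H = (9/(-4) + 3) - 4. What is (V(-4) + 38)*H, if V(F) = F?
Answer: -221/2 ≈ -110.50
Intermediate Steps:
H = -13/4 (H = (9*(-¼) + 3) - 4 = (-9/4 + 3) - 4 = ¾ - 4 = -13/4 ≈ -3.2500)
(V(-4) + 38)*H = (-4 + 38)*(-13/4) = 34*(-13/4) = -221/2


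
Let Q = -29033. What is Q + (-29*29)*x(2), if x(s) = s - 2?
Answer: -29033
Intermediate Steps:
x(s) = -2 + s
Q + (-29*29)*x(2) = -29033 + (-29*29)*(-2 + 2) = -29033 - 841*0 = -29033 + 0 = -29033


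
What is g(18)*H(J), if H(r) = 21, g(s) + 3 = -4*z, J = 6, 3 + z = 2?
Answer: 21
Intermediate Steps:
z = -1 (z = -3 + 2 = -1)
g(s) = 1 (g(s) = -3 - 4*(-1) = -3 + 4 = 1)
g(18)*H(J) = 1*21 = 21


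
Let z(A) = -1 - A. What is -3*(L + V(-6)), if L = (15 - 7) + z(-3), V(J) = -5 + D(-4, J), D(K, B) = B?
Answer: 3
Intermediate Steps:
V(J) = -5 + J
L = 10 (L = (15 - 7) + (-1 - 1*(-3)) = 8 + (-1 + 3) = 8 + 2 = 10)
-3*(L + V(-6)) = -3*(10 + (-5 - 6)) = -3*(10 - 11) = -3*(-1) = 3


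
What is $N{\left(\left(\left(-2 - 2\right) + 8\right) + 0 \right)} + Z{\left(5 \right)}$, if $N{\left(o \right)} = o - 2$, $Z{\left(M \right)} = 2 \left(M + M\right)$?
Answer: $22$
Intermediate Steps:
$Z{\left(M \right)} = 4 M$ ($Z{\left(M \right)} = 2 \cdot 2 M = 4 M$)
$N{\left(o \right)} = -2 + o$
$N{\left(\left(\left(-2 - 2\right) + 8\right) + 0 \right)} + Z{\left(5 \right)} = \left(-2 + \left(\left(\left(-2 - 2\right) + 8\right) + 0\right)\right) + 4 \cdot 5 = \left(-2 + \left(\left(\left(-2 - 2\right) + 8\right) + 0\right)\right) + 20 = \left(-2 + \left(\left(-4 + 8\right) + 0\right)\right) + 20 = \left(-2 + \left(4 + 0\right)\right) + 20 = \left(-2 + 4\right) + 20 = 2 + 20 = 22$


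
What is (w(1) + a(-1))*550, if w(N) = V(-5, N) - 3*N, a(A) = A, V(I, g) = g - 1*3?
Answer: -3300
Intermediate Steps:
V(I, g) = -3 + g (V(I, g) = g - 3 = -3 + g)
w(N) = -3 - 2*N (w(N) = (-3 + N) - 3*N = -3 - 2*N)
(w(1) + a(-1))*550 = ((-3 - 2*1) - 1)*550 = ((-3 - 2) - 1)*550 = (-5 - 1)*550 = -6*550 = -3300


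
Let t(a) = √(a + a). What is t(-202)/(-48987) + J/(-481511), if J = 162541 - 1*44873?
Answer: -117668/481511 - 2*I*√101/48987 ≈ -0.24437 - 0.00041031*I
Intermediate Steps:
J = 117668 (J = 162541 - 44873 = 117668)
t(a) = √2*√a (t(a) = √(2*a) = √2*√a)
t(-202)/(-48987) + J/(-481511) = (√2*√(-202))/(-48987) + 117668/(-481511) = (√2*(I*√202))*(-1/48987) + 117668*(-1/481511) = (2*I*√101)*(-1/48987) - 117668/481511 = -2*I*√101/48987 - 117668/481511 = -117668/481511 - 2*I*√101/48987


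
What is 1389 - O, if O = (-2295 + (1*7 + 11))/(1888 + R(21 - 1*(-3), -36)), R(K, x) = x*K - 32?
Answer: 1380165/992 ≈ 1391.3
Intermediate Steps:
R(K, x) = -32 + K*x (R(K, x) = K*x - 32 = -32 + K*x)
O = -2277/992 (O = (-2295 + (1*7 + 11))/(1888 + (-32 + (21 - 1*(-3))*(-36))) = (-2295 + (7 + 11))/(1888 + (-32 + (21 + 3)*(-36))) = (-2295 + 18)/(1888 + (-32 + 24*(-36))) = -2277/(1888 + (-32 - 864)) = -2277/(1888 - 896) = -2277/992 ≈ -2.2954)
1389 - O = 1389 - 1*(-2277/992) = 1389 + 2277/992 = 1380165/992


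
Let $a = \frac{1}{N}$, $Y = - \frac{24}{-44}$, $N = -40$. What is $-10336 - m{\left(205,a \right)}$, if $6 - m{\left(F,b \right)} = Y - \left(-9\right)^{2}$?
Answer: $- \frac{114647}{11} \approx -10422.0$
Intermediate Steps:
$Y = \frac{6}{11}$ ($Y = \left(-24\right) \left(- \frac{1}{44}\right) = \frac{6}{11} \approx 0.54545$)
$a = - \frac{1}{40}$ ($a = \frac{1}{-40} = - \frac{1}{40} \approx -0.025$)
$m{\left(F,b \right)} = \frac{951}{11}$ ($m{\left(F,b \right)} = 6 - \left(\frac{6}{11} - \left(-9\right)^{2}\right) = 6 - \left(\frac{6}{11} - 81\right) = 6 - - \frac{885}{11} = 6 + \frac{885}{11} = \frac{951}{11}$)
$-10336 - m{\left(205,a \right)} = -10336 - \frac{951}{11} = - \frac{114647}{11}$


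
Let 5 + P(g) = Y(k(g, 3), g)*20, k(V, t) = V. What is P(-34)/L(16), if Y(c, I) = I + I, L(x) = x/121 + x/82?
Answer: -967395/232 ≈ -4169.8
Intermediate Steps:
L(x) = 203*x/9922 (L(x) = x*(1/121) + x*(1/82) = x/121 + x/82 = 203*x/9922)
Y(c, I) = 2*I
P(g) = -5 + 40*g (P(g) = -5 + (2*g)*20 = -5 + 40*g)
P(-34)/L(16) = (-5 + 40*(-34))/(((203/9922)*16)) = (-5 - 1360)/(1624/4961) = -1365*4961/1624 = -967395/232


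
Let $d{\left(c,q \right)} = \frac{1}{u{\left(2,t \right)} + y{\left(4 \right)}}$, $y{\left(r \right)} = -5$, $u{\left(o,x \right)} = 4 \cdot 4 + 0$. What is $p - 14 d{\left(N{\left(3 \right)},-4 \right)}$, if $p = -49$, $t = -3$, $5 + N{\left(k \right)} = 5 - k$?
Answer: $- \frac{553}{11} \approx -50.273$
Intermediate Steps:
$N{\left(k \right)} = - k$ ($N{\left(k \right)} = -5 - \left(-5 + k\right) = - k$)
$u{\left(o,x \right)} = 16$ ($u{\left(o,x \right)} = 16 + 0 = 16$)
$d{\left(c,q \right)} = \frac{1}{11}$ ($d{\left(c,q \right)} = \frac{1}{16 - 5} = \frac{1}{11}$)
$p - 14 d{\left(N{\left(3 \right)},-4 \right)} = -49 - \frac{14}{11} = - \frac{553}{11}$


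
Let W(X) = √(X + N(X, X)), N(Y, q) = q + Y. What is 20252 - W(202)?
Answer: 20252 - √606 ≈ 20227.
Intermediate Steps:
N(Y, q) = Y + q
W(X) = √3*√X (W(X) = √(X + (X + X)) = √(X + 2*X) = √(3*X) = √3*√X)
20252 - W(202) = 20252 - √3*√202 = 20252 - √606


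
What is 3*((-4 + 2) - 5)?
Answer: -21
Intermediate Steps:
3*((-4 + 2) - 5) = 3*(-2 - 5) = 3*(-7) = -21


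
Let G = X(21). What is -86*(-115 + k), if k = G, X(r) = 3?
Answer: 9632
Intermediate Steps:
G = 3
k = 3
-86*(-115 + k) = -86*(-115 + 3) = -86*(-112) = 9632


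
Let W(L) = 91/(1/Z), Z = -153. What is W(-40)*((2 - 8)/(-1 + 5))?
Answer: 41769/2 ≈ 20885.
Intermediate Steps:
W(L) = -13923 (W(L) = 91/(1/(-153)) = 91/(-1/153) = 91*(-153) = -13923)
W(-40)*((2 - 8)/(-1 + 5)) = -13923*(2 - 8)/(-1 + 5) = -(-83538)/4 = -13923*(-3/2) = 41769/2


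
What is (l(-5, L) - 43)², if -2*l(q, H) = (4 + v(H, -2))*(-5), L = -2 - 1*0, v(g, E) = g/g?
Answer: 3721/4 ≈ 930.25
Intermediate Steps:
v(g, E) = 1
L = -2 (L = -2 + 0 = -2)
l(q, H) = 25/2 (l(q, H) = -(4 + 1)*(-5)/2 = -5*(-5)/2 = -½*(-25) = 25/2)
(l(-5, L) - 43)² = (25/2 - 43)² = (-61/2)² = 3721/4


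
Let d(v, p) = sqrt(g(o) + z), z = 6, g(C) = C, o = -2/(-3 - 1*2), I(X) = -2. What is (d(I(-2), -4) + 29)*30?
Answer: 870 + 24*sqrt(10) ≈ 945.89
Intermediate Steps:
o = 2/5 (o = -2/(-3 - 2) = -2/(-5) = -2*(-1/5) = 2/5 ≈ 0.40000)
d(v, p) = 4*sqrt(10)/5 (d(v, p) = sqrt(2/5 + 6) = sqrt(32/5) = 4*sqrt(10)/5)
(d(I(-2), -4) + 29)*30 = (4*sqrt(10)/5 + 29)*30 = (29 + 4*sqrt(10)/5)*30 = 870 + 24*sqrt(10)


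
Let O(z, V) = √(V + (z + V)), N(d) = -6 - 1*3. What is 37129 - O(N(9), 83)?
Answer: 37129 - √157 ≈ 37117.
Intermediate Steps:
N(d) = -9 (N(d) = -6 - 3 = -9)
O(z, V) = √(z + 2*V) (O(z, V) = √(V + (V + z)) = √(z + 2*V))
37129 - O(N(9), 83) = 37129 - √(-9 + 2*83) = 37129 - √(-9 + 166) = 37129 - √157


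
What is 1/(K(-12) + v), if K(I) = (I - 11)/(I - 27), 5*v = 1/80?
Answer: 15600/9239 ≈ 1.6885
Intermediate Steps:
v = 1/400 (v = (⅕)/80 = (⅕)*(1/80) = 1/400 ≈ 0.0025000)
K(I) = (-11 + I)/(-27 + I)
1/(K(-12) + v) = 1/((-11 - 12)/(-27 - 12) + 1/400) = 1/(-23/(-39) + 1/400) = 1/(-1/39*(-23) + 1/400) = 1/(23/39 + 1/400) = 1/(9239/15600) = 15600/9239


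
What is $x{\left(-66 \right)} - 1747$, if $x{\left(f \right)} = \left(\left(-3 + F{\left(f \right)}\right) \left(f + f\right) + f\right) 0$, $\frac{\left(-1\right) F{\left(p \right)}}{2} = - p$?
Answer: $-1747$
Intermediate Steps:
$F{\left(p \right)} = 2 p$ ($F{\left(p \right)} = - 2 \left(- p\right) = 2 p$)
$x{\left(f \right)} = 0$ ($x{\left(f \right)} = \left(\left(-3 + 2 f\right) \left(f + f\right) + f\right) 0 = \left(\left(-3 + 2 f\right) 2 f + f\right) 0 = \left(2 f \left(-3 + 2 f\right) + f\right) 0 = \left(f + 2 f \left(-3 + 2 f\right)\right) 0 = 0$)
$x{\left(-66 \right)} - 1747 = 0 - 1747 = -1747$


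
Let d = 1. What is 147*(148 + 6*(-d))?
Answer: 20874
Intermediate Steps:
147*(148 + 6*(-d)) = 147*(148 + 6*(-1*1)) = 147*(148 + 6*(-1)) = 147*(148 - 6) = 147*142 = 20874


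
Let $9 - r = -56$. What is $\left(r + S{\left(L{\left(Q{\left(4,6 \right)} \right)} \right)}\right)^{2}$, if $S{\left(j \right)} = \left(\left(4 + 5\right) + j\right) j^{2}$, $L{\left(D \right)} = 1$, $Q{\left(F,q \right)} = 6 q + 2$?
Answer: $5625$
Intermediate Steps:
$Q{\left(F,q \right)} = 2 + 6 q$
$S{\left(j \right)} = j^{2} \left(9 + j\right)$ ($S{\left(j \right)} = \left(9 + j\right) j^{2} = j^{2} \left(9 + j\right)$)
$r = 65$ ($r = 9 - -56 = 9 + 56 = 65$)
$\left(r + S{\left(L{\left(Q{\left(4,6 \right)} \right)} \right)}\right)^{2} = \left(65 + 1^{2} \left(9 + 1\right)\right)^{2} = \left(65 + 1 \cdot 10\right)^{2} = \left(65 + 10\right)^{2} = 75^{2} = 5625$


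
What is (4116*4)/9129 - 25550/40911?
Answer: 146770918/124492173 ≈ 1.1790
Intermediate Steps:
(4116*4)/9129 - 25550/40911 = 16464*(1/9129) - 25550*1/40911 = 5488/3043 - 25550/40911 = 146770918/124492173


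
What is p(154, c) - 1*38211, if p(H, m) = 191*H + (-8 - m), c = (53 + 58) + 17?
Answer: -8933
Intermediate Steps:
c = 128 (c = 111 + 17 = 128)
p(H, m) = -8 - m + 191*H
p(154, c) - 1*38211 = (-8 - 1*128 + 191*154) - 1*38211 = (-8 - 128 + 29414) - 38211 = 29278 - 38211 = -8933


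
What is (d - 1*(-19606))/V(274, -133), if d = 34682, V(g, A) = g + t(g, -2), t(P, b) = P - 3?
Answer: 54288/545 ≈ 99.611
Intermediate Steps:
t(P, b) = -3 + P
V(g, A) = -3 + 2*g (V(g, A) = g + (-3 + g) = -3 + 2*g)
(d - 1*(-19606))/V(274, -133) = (34682 - 1*(-19606))/(-3 + 2*274) = (34682 + 19606)/(-3 + 548) = 54288/545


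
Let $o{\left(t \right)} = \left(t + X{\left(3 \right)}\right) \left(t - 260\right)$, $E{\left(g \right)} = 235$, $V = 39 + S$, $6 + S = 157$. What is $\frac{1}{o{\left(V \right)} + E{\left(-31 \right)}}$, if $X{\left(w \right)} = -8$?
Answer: $- \frac{1}{12505} \approx -7.9968 \cdot 10^{-5}$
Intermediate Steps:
$S = 151$ ($S = -6 + 157 = 151$)
$V = 190$ ($V = 39 + 151 = 190$)
$o{\left(t \right)} = \left(-260 + t\right) \left(-8 + t\right)$ ($o{\left(t \right)} = \left(t - 8\right) \left(t - 260\right) = \left(-8 + t\right) \left(-260 + t\right) = \left(-260 + t\right) \left(-8 + t\right)$)
$\frac{1}{o{\left(V \right)} + E{\left(-31 \right)}} = \frac{1}{\left(2080 + 190^{2} - 50920\right) + 235} = \frac{1}{\left(2080 + 36100 - 50920\right) + 235} = \frac{1}{-12740 + 235} = \frac{1}{-12505} = - \frac{1}{12505}$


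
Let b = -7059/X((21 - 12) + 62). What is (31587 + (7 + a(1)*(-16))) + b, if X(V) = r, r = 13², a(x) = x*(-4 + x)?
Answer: 410803/13 ≈ 31600.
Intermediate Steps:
r = 169
X(V) = 169
b = -543/13 (b = -7059/169 = -7059*1/169 = -543/13 ≈ -41.769)
(31587 + (7 + a(1)*(-16))) + b = (31587 + (7 + (1*(-4 + 1))*(-16))) - 543/13 = (31587 + (7 + (1*(-3))*(-16))) - 543/13 = (31587 + (7 - 3*(-16))) - 543/13 = (31587 + (7 + 48)) - 543/13 = (31587 + 55) - 543/13 = 31642 - 543/13 = 410803/13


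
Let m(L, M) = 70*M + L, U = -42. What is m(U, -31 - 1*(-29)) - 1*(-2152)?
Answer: 1970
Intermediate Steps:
m(L, M) = L + 70*M
m(U, -31 - 1*(-29)) - 1*(-2152) = (-42 + 70*(-31 - 1*(-29))) - 1*(-2152) = (-42 + 70*(-31 + 29)) + 2152 = (-42 + 70*(-2)) + 2152 = (-42 - 140) + 2152 = -182 + 2152 = 1970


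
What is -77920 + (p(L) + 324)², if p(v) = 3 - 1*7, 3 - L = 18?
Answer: 24480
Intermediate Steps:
L = -15 (L = 3 - 1*18 = 3 - 18 = -15)
p(v) = -4 (p(v) = 3 - 7 = -4)
-77920 + (p(L) + 324)² = -77920 + (-4 + 324)² = -77920 + 320² = -77920 + 102400 = 24480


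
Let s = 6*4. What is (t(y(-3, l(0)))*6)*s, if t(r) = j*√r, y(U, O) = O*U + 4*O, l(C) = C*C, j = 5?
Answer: 0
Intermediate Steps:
l(C) = C²
y(U, O) = 4*O + O*U
t(r) = 5*√r
s = 24
(t(y(-3, l(0)))*6)*s = ((5*√(0²*(4 - 3)))*6)*24 = ((5*√(0*1))*6)*24 = ((5*√0)*6)*24 = ((5*0)*6)*24 = (0*6)*24 = 0*24 = 0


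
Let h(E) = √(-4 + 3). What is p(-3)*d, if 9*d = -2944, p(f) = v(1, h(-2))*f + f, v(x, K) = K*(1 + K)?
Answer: 2944*I/3 ≈ 981.33*I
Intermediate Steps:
h(E) = I (h(E) = √(-1) = I)
p(f) = f + I*f*(1 + I) (p(f) = (I*(1 + I))*f + f = I*f*(1 + I) + f = f + I*f*(1 + I))
d = -2944/9 (d = (⅑)*(-2944) = -2944/9 ≈ -327.11)
p(-3)*d = (I*(-3))*(-2944/9) = -3*I*(-2944/9) = 2944*I/3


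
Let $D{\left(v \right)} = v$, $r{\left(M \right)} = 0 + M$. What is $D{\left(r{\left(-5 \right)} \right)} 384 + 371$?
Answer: $-1549$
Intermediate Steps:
$r{\left(M \right)} = M$
$D{\left(r{\left(-5 \right)} \right)} 384 + 371 = \left(-5\right) 384 + 371 = -1920 + 371 = -1549$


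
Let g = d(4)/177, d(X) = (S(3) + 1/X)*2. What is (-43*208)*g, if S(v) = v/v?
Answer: -22360/177 ≈ -126.33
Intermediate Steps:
S(v) = 1
d(X) = 2 + 2/X (d(X) = (1 + 1/X)*2 = 2 + 2/X)
g = 5/354 (g = (2 + 2/4)/177 = (2 + 2*(¼))*(1/177) = (2 + ½)*(1/177) = (5/2)*(1/177) = 5/354 ≈ 0.014124)
(-43*208)*g = -43*208*(5/354) = -8944*5/354 = -22360/177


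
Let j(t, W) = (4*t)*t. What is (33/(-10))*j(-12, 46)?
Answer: -9504/5 ≈ -1900.8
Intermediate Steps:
j(t, W) = 4*t**2
(33/(-10))*j(-12, 46) = (33/(-10))*(4*(-12)**2) = (33*(-1/10))*(4*144) = -33/10*576 = -9504/5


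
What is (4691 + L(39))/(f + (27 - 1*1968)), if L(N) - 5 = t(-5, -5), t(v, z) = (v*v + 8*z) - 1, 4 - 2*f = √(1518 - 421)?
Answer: -36298080/15037787 + 9360*√1097/15037787 ≈ -2.3932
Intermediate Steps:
f = 2 - √1097/2 (f = 2 - √(1518 - 421)/2 = 2 - √1097/2 ≈ -14.561)
t(v, z) = -1 + v² + 8*z (t(v, z) = (v² + 8*z) - 1 = -1 + v² + 8*z)
L(N) = -11 (L(N) = 5 + (-1 + (-5)² + 8*(-5)) = 5 + (-1 + 25 - 40) = 5 - 16 = -11)
(4691 + L(39))/(f + (27 - 1*1968)) = (4691 - 11)/((2 - √1097/2) + (27 - 1*1968)) = 4680/((2 - √1097/2) + (27 - 1968)) = 4680/((2 - √1097/2) - 1941) = 4680/(-1939 - √1097/2)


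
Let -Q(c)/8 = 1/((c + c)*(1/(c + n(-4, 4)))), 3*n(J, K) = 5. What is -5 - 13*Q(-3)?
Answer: 163/9 ≈ 18.111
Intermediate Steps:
n(J, K) = 5/3 (n(J, K) = (⅓)*5 = 5/3)
Q(c) = -4*(5/3 + c)/c (Q(c) = -8/((c + c)*(1/(c + 5/3))) = -8/((2*c)*(1/(5/3 + c))) = -8*1/(2*c)*(5/3 + c) = -4*(5/3 + c)/c)
-5 - 13*Q(-3) = -5 - 13*(-4 - 20/3/(-3)) = -5 - 13*(-4 - 20/3*(-⅓)) = -5 - 13*(-4 + 20/9) = -5 - 13*(-16/9) = -5 + 208/9 = 163/9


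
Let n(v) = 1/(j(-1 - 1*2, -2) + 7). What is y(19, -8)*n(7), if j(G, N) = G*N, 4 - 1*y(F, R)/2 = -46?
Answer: 100/13 ≈ 7.6923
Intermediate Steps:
y(F, R) = 100 (y(F, R) = 8 - 2*(-46) = 8 + 92 = 100)
n(v) = 1/13 (n(v) = 1/((-1 - 1*2)*(-2) + 7) = 1/((-1 - 2)*(-2) + 7) = 1/(-3*(-2) + 7) = 1/(6 + 7) = 1/13)
y(19, -8)*n(7) = 100*(1/13) = 100/13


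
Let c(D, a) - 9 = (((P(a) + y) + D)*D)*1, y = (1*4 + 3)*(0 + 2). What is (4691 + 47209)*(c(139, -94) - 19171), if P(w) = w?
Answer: -568875900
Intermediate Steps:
y = 14 (y = (4 + 3)*2 = 7*2 = 14)
c(D, a) = 9 + D*(14 + D + a) (c(D, a) = 9 + (((a + 14) + D)*D)*1 = 9 + (((14 + a) + D)*D)*1 = 9 + ((14 + D + a)*D)*1 = 9 + (D*(14 + D + a))*1 = 9 + D*(14 + D + a))
(4691 + 47209)*(c(139, -94) - 19171) = (4691 + 47209)*((9 + 139² + 14*139 + 139*(-94)) - 19171) = 51900*((9 + 19321 + 1946 - 13066) - 19171) = 51900*(8210 - 19171) = 51900*(-10961) = -568875900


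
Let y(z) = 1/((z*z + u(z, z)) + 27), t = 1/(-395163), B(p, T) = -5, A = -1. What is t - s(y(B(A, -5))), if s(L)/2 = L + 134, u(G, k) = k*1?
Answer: -4978263521/18572661 ≈ -268.04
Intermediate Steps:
t = -1/395163 ≈ -2.5306e-6
u(G, k) = k
y(z) = 1/(27 + z + z²) (y(z) = 1/((z*z + z) + 27) = 1/((z² + z) + 27) = 1/((z + z²) + 27) = 1/(27 + z + z²))
s(L) = 268 + 2*L (s(L) = 2*(L + 134) = 2*(134 + L) = 268 + 2*L)
t - s(y(B(A, -5))) = -1/395163 - (268 + 2/(27 - 5 + (-5)²)) = -1/395163 - (268 + 2/(27 - 5 + 25)) = -1/395163 - (268 + 2/47) = -1/395163 - 1*12598/47 = -1/395163 - 12598/47 = -4978263521/18572661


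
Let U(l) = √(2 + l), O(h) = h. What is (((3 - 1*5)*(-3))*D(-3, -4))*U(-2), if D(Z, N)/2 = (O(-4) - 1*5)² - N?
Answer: 0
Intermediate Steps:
D(Z, N) = 162 - 2*N (D(Z, N) = 2*((-4 - 1*5)² - N) = 2*((-4 - 5)² - N) = 2*((-9)² - N) = 2*(81 - N) = 162 - 2*N)
(((3 - 1*5)*(-3))*D(-3, -4))*U(-2) = (((3 - 1*5)*(-3))*(162 - 2*(-4)))*√(2 - 2) = (((3 - 5)*(-3))*(162 + 8))*√0 = (-2*(-3)*170)*0 = (6*170)*0 = 1020*0 = 0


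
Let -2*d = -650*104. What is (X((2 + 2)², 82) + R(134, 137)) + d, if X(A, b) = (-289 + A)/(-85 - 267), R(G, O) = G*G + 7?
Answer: 18220849/352 ≈ 51764.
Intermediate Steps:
R(G, O) = 7 + G² (R(G, O) = G² + 7 = 7 + G²)
d = 33800 (d = -(-325)*104 = -½*(-67600) = 33800)
X(A, b) = 289/352 - A/352 (X(A, b) = (-289 + A)/(-352) = (-289 + A)*(-1/352) = 289/352 - A/352)
(X((2 + 2)², 82) + R(134, 137)) + d = ((289/352 - (2 + 2)²/352) + (7 + 134²)) + 33800 = ((289/352 - 1/352*4²) + (7 + 17956)) + 33800 = ((289/352 - 1/352*16) + 17963) + 33800 = ((289/352 - 1/22) + 17963) + 33800 = (273/352 + 17963) + 33800 = 6323249/352 + 33800 = 18220849/352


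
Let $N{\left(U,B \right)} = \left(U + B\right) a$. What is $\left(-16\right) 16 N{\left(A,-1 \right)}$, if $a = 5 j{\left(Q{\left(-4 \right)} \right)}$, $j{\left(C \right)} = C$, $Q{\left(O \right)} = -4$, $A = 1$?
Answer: $0$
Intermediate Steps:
$a = -20$ ($a = 5 \left(-4\right) = -20$)
$N{\left(U,B \right)} = - 20 B - 20 U$ ($N{\left(U,B \right)} = \left(U + B\right) \left(-20\right) = \left(B + U\right) \left(-20\right) = - 20 B - 20 U$)
$\left(-16\right) 16 N{\left(A,-1 \right)} = \left(-16\right) 16 \left(\left(-20\right) \left(-1\right) - 20\right) = - 256 \left(20 - 20\right) = \left(-256\right) 0 = 0$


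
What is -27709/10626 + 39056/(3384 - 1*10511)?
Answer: -55681009/6884682 ≈ -8.0877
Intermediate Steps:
-27709/10626 + 39056/(3384 - 1*10511) = -27709*1/10626 + 39056/(3384 - 10511) = -2519/966 + 39056/(-7127) = -2519/966 + 39056*(-1/7127) = -2519/966 - 39056/7127 = -55681009/6884682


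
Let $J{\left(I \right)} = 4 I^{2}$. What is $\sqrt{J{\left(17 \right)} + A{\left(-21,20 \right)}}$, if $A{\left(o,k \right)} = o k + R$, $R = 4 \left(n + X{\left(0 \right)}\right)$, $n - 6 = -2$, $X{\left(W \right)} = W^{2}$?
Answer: $4 \sqrt{47} \approx 27.423$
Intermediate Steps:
$n = 4$ ($n = 6 - 2 = 4$)
$R = 16$ ($R = 4 \left(4 + 0^{2}\right) = 4 \left(4 + 0\right) = 4 \cdot 4 = 16$)
$A{\left(o,k \right)} = 16 + k o$ ($A{\left(o,k \right)} = o k + 16 = k o + 16 = 16 + k o$)
$\sqrt{J{\left(17 \right)} + A{\left(-21,20 \right)}} = \sqrt{4 \cdot 17^{2} + \left(16 + 20 \left(-21\right)\right)} = \sqrt{4 \cdot 289 + \left(16 - 420\right)} = \sqrt{1156 - 404} = \sqrt{752} = 4 \sqrt{47}$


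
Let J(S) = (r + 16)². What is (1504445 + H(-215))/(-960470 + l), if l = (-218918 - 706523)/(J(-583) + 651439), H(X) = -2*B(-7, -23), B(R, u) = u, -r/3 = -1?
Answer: -980627233800/626035271441 ≈ -1.5664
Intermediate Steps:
r = 3 (r = -3*(-1) = 3)
H(X) = 46 (H(X) = -2*(-23) = 46)
J(S) = 361 (J(S) = (3 + 16)² = 19² = 361)
l = -925441/651800 (l = (-218918 - 706523)/(361 + 651439) = -925441/651800 ≈ -1.4198)
(1504445 + H(-215))/(-960470 + l) = (1504445 + 46)/(-960470 - 925441/651800) = 1504491/(-626035271441/651800) = 1504491*(-651800/626035271441) = -980627233800/626035271441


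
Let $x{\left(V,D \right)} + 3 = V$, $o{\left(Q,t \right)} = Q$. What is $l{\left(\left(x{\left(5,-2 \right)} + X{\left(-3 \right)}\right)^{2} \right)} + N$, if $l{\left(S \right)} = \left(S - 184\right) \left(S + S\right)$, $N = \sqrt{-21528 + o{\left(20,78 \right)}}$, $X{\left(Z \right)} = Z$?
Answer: $-366 + 2 i \sqrt{5377} \approx -366.0 + 146.66 i$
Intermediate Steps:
$x{\left(V,D \right)} = -3 + V$
$N = 2 i \sqrt{5377}$ ($N = \sqrt{-21528 + 20} = \sqrt{-21508} = 2 i \sqrt{5377} \approx 146.66 i$)
$l{\left(S \right)} = 2 S \left(-184 + S\right)$ ($l{\left(S \right)} = \left(-184 + S\right) 2 S = 2 S \left(-184 + S\right)$)
$l{\left(\left(x{\left(5,-2 \right)} + X{\left(-3 \right)}\right)^{2} \right)} + N = 2 \left(\left(-3 + 5\right) - 3\right)^{2} \left(-184 + \left(\left(-3 + 5\right) - 3\right)^{2}\right) + 2 i \sqrt{5377} = 2 \left(2 - 3\right)^{2} \left(-184 + \left(2 - 3\right)^{2}\right) + 2 i \sqrt{5377} = 2 \left(-1\right)^{2} \left(-184 + \left(-1\right)^{2}\right) + 2 i \sqrt{5377} = 2 \cdot 1 \left(-184 + 1\right) + 2 i \sqrt{5377} = 2 \cdot 1 \left(-183\right) + 2 i \sqrt{5377} = -366 + 2 i \sqrt{5377}$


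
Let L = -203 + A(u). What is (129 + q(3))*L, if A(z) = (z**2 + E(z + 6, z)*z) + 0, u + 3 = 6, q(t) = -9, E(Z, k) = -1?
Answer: -23640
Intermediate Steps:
u = 3 (u = -3 + 6 = 3)
A(z) = z**2 - z (A(z) = (z**2 - z) + 0 = z**2 - z)
L = -197 (L = -203 + 3*(-1 + 3) = -203 + 3*2 = -203 + 6 = -197)
(129 + q(3))*L = (129 - 9)*(-197) = 120*(-197) = -23640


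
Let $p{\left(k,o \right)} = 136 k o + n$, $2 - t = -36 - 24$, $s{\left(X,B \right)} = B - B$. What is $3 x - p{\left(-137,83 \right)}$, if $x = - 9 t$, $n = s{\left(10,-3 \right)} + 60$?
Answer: $1544722$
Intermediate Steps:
$s{\left(X,B \right)} = 0$
$t = 62$ ($t = 2 - \left(-36 - 24\right) = 2 - -60 = 2 + 60 = 62$)
$n = 60$ ($n = 0 + 60 = 60$)
$p{\left(k,o \right)} = 60 + 136 k o$ ($p{\left(k,o \right)} = 136 k o + 60 = 60 + 136 k o$)
$x = -558$ ($x = \left(-9\right) 62 = -558$)
$3 x - p{\left(-137,83 \right)} = 3 \left(-558\right) - \left(60 + 136 \left(-137\right) 83\right) = -1674 - \left(60 - 1546456\right) = -1674 - -1546396 = -1674 + 1546396 = 1544722$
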